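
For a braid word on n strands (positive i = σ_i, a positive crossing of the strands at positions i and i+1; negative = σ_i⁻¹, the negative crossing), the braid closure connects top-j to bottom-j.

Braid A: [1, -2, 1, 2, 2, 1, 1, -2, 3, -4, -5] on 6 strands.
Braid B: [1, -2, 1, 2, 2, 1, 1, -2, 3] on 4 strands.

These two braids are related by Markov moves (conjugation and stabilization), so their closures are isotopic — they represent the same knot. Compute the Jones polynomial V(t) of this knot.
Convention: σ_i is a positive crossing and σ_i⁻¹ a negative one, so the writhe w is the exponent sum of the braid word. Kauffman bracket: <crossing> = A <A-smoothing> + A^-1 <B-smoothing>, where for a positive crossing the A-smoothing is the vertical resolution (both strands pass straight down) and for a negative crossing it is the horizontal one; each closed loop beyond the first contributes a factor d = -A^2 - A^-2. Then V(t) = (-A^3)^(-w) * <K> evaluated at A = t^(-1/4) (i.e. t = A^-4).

t^7 - 2*t^6 + 2*t^5 - 3*t^4 + 3*t^3 - 2*t^2 + 2*t

Derivation:
Markov-equivalent braids have isotopic closures, hence identical knot invariants. Strip the Markov moves from each word to reach a common short braid β, then compute V(t) once on β.
Braid A: s1 s2^-1 s1 s2 s2 s1 s1 s2^-1 s3 s4^-1 s5^-1 on 6 strands reduces by inverse Markov moves (closure unchanged at each step):
  Destabilize: the word has the form β·s5^-1 where s5^-1 occurs only as the final letter (β ∈ B_5); drop it and the last strand → 5 strands.
  Destabilize: the word has the form β·s4^-1 where s4^-1 occurs only as the final letter (β ∈ B_4); drop it and the last strand → 4 strands.
  Destabilize: the word has the form β·s3 where s3 occurs only as the final letter (β ∈ B_3); drop it and the last strand → 3 strands.
Reduced to β = s1 s2^-1 s1 s2 s2 s1 s1 s2^-1 on 3 strands, 8 crossings.
Braid B: s1 s2^-1 s1 s2 s2 s1 s1 s2^-1 s3 on 4 strands reduces by inverse Markov moves (closure unchanged at each step):
  Destabilize: the word has the form β·s3 where s3 occurs only as the final letter (β ∈ B_3); drop it and the last strand → 3 strands.
Reduced to β = s1 s2^-1 s1 s2 s2 s1 s1 s2^-1 on 3 strands, 8 crossings.
Both give the same β = s1 s2^-1 s1 s2 s2 s1 s1 s2^-1 on 3 strands, so one state sum suffices:
Braid: s1 s2^-1 s1 s2 s2 s1 s1 s2^-1 on 3 strands, 8 crossings.
Writhe w = (#positive) - (#negative) = 6 - 2 = 4.
State-sum expansion of <K>. There are 2^8 = 256 states.
Each crossing splits two ways (0=vertical, 1=horizontal). The state's weight is A^(#A-smoothings - #B-smoothings) * d^(loops - 1).
Tabulate the states by total A-exponent and number of loops L (A-exp: L × count):
  A^8: L=3 ×1
  A^6: L=2 ×6, L=4 ×2
  A^4: L=1 ×11, L=3 ×16, L=5 ×1
  A^2: L=2 ×47, L=4 ×9
  A^0: L=1 ×26, L=3 ×43, L=5 ×1
  A^-2: L=2 ×41, L=4 ×15
  A^-4: L=3 ×26, L=5 ×2
  A^-6: L=4 ×8
  A^-8: L=5 ×1
Each group contributes A^e * Σ count * d^(L-1):
Powers of d = -A^2 - A^-2: d^2 = A^4 + 2 + A^-4; d^3 = -A^6 - 3*A^2 - 3*A^-2 - A^-6; d^4 = A^8 + 4*A^4 + 6 + 4*A^-4 + A^-8.
  A^8 * (d^2) = A^12 + 2*A^8 + A^4
  A^6 * (6*d + 2*d^3) = -2*A^12 - 12*A^8 - 12*A^4 - 2
  A^4 * (11 + 16*d^2 + d^4) = A^12 + 20*A^8 + 49*A^4 + 20 + A^-4
  A^2 * (47*d + 9*d^3) = -9*A^8 - 74*A^4 - 74 - 9*A^-4
  A^0 * (26 + 43*d^2 + d^4) = A^8 + 47*A^4 + 118 + 47*A^-4 + A^-8
  A^-2 * (41*d + 15*d^3) = -15*A^4 - 86 - 86*A^-4 - 15*A^-8
  A^-4 * (26*d^2 + 2*d^4) = 2*A^4 + 34 + 64*A^-4 + 34*A^-8 + 2*A^-12
  A^-6 * (8*d^3) = -8 - 24*A^-4 - 24*A^-8 - 8*A^-12
  A^-8 * (d^4) = 1 + 4*A^-4 + 6*A^-8 + 4*A^-12 + A^-16
Summing the groups: <K> = 2*A^8 - 2*A^4 + 3 - 3*A^-4 + 2*A^-8 - 2*A^-12 + A^-16
Normalise by the writhe: (-A^3)^(-w) = (-A^3)^(-4) = A^-12, so f(A) = A^-12 * <K> = 2*A^-4 - 2*A^-8 + 3*A^-12 - 3*A^-16 + 2*A^-20 - 2*A^-24 + A^-28.
Substitute A = t^(-1/4), i.e. A^e → t^(-e/4): V(t) = t^7 - 2*t^6 + 2*t^5 - 3*t^4 + 3*t^3 - 2*t^2 + 2*t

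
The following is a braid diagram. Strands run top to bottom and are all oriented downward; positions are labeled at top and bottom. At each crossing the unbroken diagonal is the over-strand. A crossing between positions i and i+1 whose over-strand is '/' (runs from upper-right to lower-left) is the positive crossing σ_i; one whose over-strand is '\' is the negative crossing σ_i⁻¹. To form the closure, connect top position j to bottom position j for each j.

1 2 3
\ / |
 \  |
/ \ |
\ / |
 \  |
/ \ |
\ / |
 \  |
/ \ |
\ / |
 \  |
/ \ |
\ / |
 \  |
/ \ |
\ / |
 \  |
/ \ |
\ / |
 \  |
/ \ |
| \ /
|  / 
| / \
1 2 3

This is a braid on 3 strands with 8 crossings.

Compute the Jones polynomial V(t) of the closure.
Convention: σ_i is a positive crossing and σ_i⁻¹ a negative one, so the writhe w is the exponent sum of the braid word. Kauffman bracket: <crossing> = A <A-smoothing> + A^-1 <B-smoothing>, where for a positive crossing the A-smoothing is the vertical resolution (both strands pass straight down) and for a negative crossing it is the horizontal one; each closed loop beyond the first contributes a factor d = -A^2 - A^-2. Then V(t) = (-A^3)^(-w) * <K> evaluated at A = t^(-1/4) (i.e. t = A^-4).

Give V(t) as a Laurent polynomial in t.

Reading the diagram top to bottom ('/'-over between positions i,i+1 = s_i, '\'-over = s_i^-1): braid word = s1^-1 s1^-1 s1^-1 s1^-1 s1^-1 s1^-1 s1^-1 s2.
The presented braid s1^-1 s1^-1 s1^-1 s1^-1 s1^-1 s1^-1 s1^-1 s2 on 3 strands reduces by inverse Markov moves (closure unchanged at each step):
  Destabilize: the word has the form β·s2 where s2 occurs only as the final letter (β ∈ B_2); drop it and the last strand → 2 strands.
Reduced to β = s1^-1 s1^-1 s1^-1 s1^-1 s1^-1 s1^-1 s1^-1 on 2 strands, 7 crossings.
Compute on β:
Braid: s1^-1 s1^-1 s1^-1 s1^-1 s1^-1 s1^-1 s1^-1 on 2 strands, 7 crossings.
Writhe w = (#positive) - (#negative) = 0 - 7 = -7.
Computing the Kauffman bracket via state sum. There are 2^7 = 128 states.
Each crossing splits two ways (0=vertical, 1=horizontal). The state's weight is A^(#A-smoothings - #B-smoothings) * d^(loops - 1).
Tabulate the states by total A-exponent and number of loops L (A-exp: L × count):
  A^7: L=7 ×1
  A^5: L=6 ×7
  A^3: L=5 ×21
  A^1: L=4 ×35
  A^-1: L=3 ×35
  A^-3: L=2 ×21
  A^-5: L=1 ×7
  A^-7: L=2 ×1
Each group contributes A^e * Σ count * d^(L-1):
Powers of d = -A^2 - A^-2: d^2 = A^4 + 2 + A^-4; d^3 = -A^6 - 3*A^2 - 3*A^-2 - A^-6; d^4 = A^8 + 4*A^4 + 6 + 4*A^-4 + A^-8; d^5 = -A^10 - 5*A^6 - 10*A^2 - 10*A^-2 - 5*A^-6 - A^-10; d^6 = A^12 + 6*A^8 + 15*A^4 + 20 + 15*A^-4 + 6*A^-8 + A^-12.
  A^7 * (d^6) = A^19 + 6*A^15 + 15*A^11 + 20*A^7 + 15*A^3 + 6*A^-1 + A^-5
  A^5 * (7*d^5) = -7*A^15 - 35*A^11 - 70*A^7 - 70*A^3 - 35*A^-1 - 7*A^-5
  A^3 * (21*d^4) = 21*A^11 + 84*A^7 + 126*A^3 + 84*A^-1 + 21*A^-5
  A^1 * (35*d^3) = -35*A^7 - 105*A^3 - 105*A^-1 - 35*A^-5
  A^-1 * (35*d^2) = 35*A^3 + 70*A^-1 + 35*A^-5
  A^-3 * (21*d) = -21*A^-1 - 21*A^-5
  A^-5 * (7) = 7*A^-5
  A^-7 * (d) = -A^-5 - A^-9
Summing the groups: <K> = A^19 - A^15 + A^11 - A^7 + A^3 - A^-1 - A^-9
Normalise by the writhe: (-A^3)^(-w) = (-A^3)^(7) = -A^21, so f(A) = -A^21 * <K> = -A^40 + A^36 - A^32 + A^28 - A^24 + A^20 + A^12.
Substitute A = t^(-1/4), i.e. A^e → t^(-e/4): V(t) = t^-3 + t^-5 - t^-6 + t^-7 - t^-8 + t^-9 - t^-10

Answer: t^-3 + t^-5 - t^-6 + t^-7 - t^-8 + t^-9 - t^-10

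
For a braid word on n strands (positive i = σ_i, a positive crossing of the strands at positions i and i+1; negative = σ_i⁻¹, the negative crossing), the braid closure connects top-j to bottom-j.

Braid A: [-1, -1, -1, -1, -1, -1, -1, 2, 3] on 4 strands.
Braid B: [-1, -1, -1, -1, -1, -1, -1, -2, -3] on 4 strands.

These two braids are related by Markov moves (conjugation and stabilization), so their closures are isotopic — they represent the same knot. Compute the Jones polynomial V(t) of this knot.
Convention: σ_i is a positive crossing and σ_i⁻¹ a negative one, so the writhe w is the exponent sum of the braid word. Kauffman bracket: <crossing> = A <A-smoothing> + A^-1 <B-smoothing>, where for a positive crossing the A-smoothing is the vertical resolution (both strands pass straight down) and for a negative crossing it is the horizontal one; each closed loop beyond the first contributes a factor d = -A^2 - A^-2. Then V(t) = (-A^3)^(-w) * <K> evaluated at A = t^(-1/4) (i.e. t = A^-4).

t^-3 + t^-5 - t^-6 + t^-7 - t^-8 + t^-9 - t^-10

Derivation:
Markov-equivalent braids have isotopic closures, hence identical knot invariants. Strip the Markov moves from each word to reach a common short braid β, then compute V(t) once on β.
Braid A: s1^-1 s1^-1 s1^-1 s1^-1 s1^-1 s1^-1 s1^-1 s2 s3 on 4 strands reduces by inverse Markov moves (closure unchanged at each step):
  Destabilize: the word has the form β·s3 where s3 occurs only as the final letter (β ∈ B_3); drop it and the last strand → 3 strands.
  Destabilize: the word has the form β·s2 where s2 occurs only as the final letter (β ∈ B_2); drop it and the last strand → 2 strands.
Reduced to β = s1^-1 s1^-1 s1^-1 s1^-1 s1^-1 s1^-1 s1^-1 on 2 strands, 7 crossings.
Braid B: s1^-1 s1^-1 s1^-1 s1^-1 s1^-1 s1^-1 s1^-1 s2^-1 s3^-1 on 4 strands reduces by inverse Markov moves (closure unchanged at each step):
  Destabilize: the word has the form β·s3^-1 where s3^-1 occurs only as the final letter (β ∈ B_3); drop it and the last strand → 3 strands.
  Destabilize: the word has the form β·s2^-1 where s2^-1 occurs only as the final letter (β ∈ B_2); drop it and the last strand → 2 strands.
Reduced to β = s1^-1 s1^-1 s1^-1 s1^-1 s1^-1 s1^-1 s1^-1 on 2 strands, 7 crossings.
Both give the same β = s1^-1 s1^-1 s1^-1 s1^-1 s1^-1 s1^-1 s1^-1 on 2 strands, so one state sum suffices:
Braid: s1^-1 s1^-1 s1^-1 s1^-1 s1^-1 s1^-1 s1^-1 on 2 strands, 7 crossings.
Writhe w = (#positive) - (#negative) = 0 - 7 = -7.
Enumerate smoothing states for the bracket polynomial. There are 2^7 = 128 states.
Smooth each crossing (0=||, 1=⌣⌢); contribution A^(Σ sign_k(1-2s_k)) * d^(L-1).
Tabulate the states by total A-exponent and number of loops L (A-exp: L × count):
  A^7: L=7 ×1
  A^5: L=6 ×7
  A^3: L=5 ×21
  A^1: L=4 ×35
  A^-1: L=3 ×35
  A^-3: L=2 ×21
  A^-5: L=1 ×7
  A^-7: L=2 ×1
Each group contributes A^e * Σ count * d^(L-1):
Powers of d = -A^2 - A^-2: d^2 = A^4 + 2 + A^-4; d^3 = -A^6 - 3*A^2 - 3*A^-2 - A^-6; d^4 = A^8 + 4*A^4 + 6 + 4*A^-4 + A^-8; d^5 = -A^10 - 5*A^6 - 10*A^2 - 10*A^-2 - 5*A^-6 - A^-10; d^6 = A^12 + 6*A^8 + 15*A^4 + 20 + 15*A^-4 + 6*A^-8 + A^-12.
  A^7 * (d^6) = A^19 + 6*A^15 + 15*A^11 + 20*A^7 + 15*A^3 + 6*A^-1 + A^-5
  A^5 * (7*d^5) = -7*A^15 - 35*A^11 - 70*A^7 - 70*A^3 - 35*A^-1 - 7*A^-5
  A^3 * (21*d^4) = 21*A^11 + 84*A^7 + 126*A^3 + 84*A^-1 + 21*A^-5
  A^1 * (35*d^3) = -35*A^7 - 105*A^3 - 105*A^-1 - 35*A^-5
  A^-1 * (35*d^2) = 35*A^3 + 70*A^-1 + 35*A^-5
  A^-3 * (21*d) = -21*A^-1 - 21*A^-5
  A^-5 * (7) = 7*A^-5
  A^-7 * (d) = -A^-5 - A^-9
Summing the groups: <K> = A^19 - A^15 + A^11 - A^7 + A^3 - A^-1 - A^-9
Normalise by the writhe: (-A^3)^(-w) = (-A^3)^(7) = -A^21, so f(A) = -A^21 * <K> = -A^40 + A^36 - A^32 + A^28 - A^24 + A^20 + A^12.
Substitute A = t^(-1/4), i.e. A^e → t^(-e/4): V(t) = t^-3 + t^-5 - t^-6 + t^-7 - t^-8 + t^-9 - t^-10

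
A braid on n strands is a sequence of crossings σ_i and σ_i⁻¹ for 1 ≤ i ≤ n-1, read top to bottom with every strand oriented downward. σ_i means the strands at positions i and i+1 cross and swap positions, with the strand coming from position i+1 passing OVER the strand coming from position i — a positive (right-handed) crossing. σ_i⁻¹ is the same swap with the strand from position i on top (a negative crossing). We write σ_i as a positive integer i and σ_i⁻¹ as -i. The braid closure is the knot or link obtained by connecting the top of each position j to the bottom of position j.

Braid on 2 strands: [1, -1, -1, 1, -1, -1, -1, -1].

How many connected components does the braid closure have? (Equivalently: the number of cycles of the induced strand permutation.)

2

Derivation:
Track the strand permutation on 2 strands, starting from identity.
  step 1: s1 swaps positions 1,2 -> [2 1]
  step 2: s1^-1 swaps positions 1,2 -> [1 2]
  step 3: s1^-1 swaps positions 1,2 -> [2 1]
  step 4: s1 swaps positions 1,2 -> [1 2]
  step 5: s1^-1 swaps positions 1,2 -> [2 1]
  step 6: s1^-1 swaps positions 1,2 -> [1 2]
  step 7: s1^-1 swaps positions 1,2 -> [2 1]
  step 8: s1^-1 swaps positions 1,2 -> [1 2]
Final permutation (position -> original strand): [1 2]
Closure components = cycle count of this permutation = 2.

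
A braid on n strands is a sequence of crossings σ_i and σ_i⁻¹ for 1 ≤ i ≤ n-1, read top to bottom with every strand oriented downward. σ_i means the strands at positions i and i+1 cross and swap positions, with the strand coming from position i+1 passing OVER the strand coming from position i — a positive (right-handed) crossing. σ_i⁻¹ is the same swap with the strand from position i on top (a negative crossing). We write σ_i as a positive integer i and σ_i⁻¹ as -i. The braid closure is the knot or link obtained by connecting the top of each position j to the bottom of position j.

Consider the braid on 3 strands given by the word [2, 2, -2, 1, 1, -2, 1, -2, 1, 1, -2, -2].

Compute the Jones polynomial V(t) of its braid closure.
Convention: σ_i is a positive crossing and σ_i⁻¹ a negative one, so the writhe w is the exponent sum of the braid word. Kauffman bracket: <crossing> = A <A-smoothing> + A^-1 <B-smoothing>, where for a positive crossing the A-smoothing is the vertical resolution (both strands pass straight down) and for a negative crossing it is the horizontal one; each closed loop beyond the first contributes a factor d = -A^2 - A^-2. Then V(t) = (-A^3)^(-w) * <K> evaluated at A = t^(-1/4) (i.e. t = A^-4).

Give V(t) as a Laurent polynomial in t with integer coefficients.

The presented braid s2 s2 s2^-1 s1 s1 s2^-1 s1 s2^-1 s1 s1 s2^-1 s2^-1 on 3 strands reduces by inverse Markov moves (closure unchanged at each step):
  Deconjugate: the word is γ·β·γ⁻¹ with γ = s2 s2 (prefix) and γ⁻¹ = s2^-1 s2^-1 (suffix); strip both.
Reduced to β = s2^-1 s1 s1 s2^-1 s1 s2^-1 s1 s1 on 3 strands, 8 crossings.
Compute on β:
Braid: s2^-1 s1 s1 s2^-1 s1 s2^-1 s1 s1 on 3 strands, 8 crossings.
Writhe w = (#positive) - (#negative) = 5 - 3 = 2.
State-sum expansion of <K>. There are 2^8 = 256 states.
Smooth each crossing (0=||, 1=⌣⌢); contribution A^(Σ sign_k(1-2s_k)) * d^(L-1).
Tabulate the states by total A-exponent and number of loops L (A-exp: L × count):
  A^8: L=4 ×1
  A^6: L=3 ×8
  A^4: L=2 ×26, L=4 ×2
  A^2: L=1 ×35, L=3 ×21
  A^0: L=2 ×63, L=4 ×7
  A^-2: L=3 ×55, L=5 ×1
  A^-4: L=4 ×28
  A^-6: L=5 ×8
  A^-8: L=6 ×1
Each group contributes A^e * Σ count * d^(L-1):
Powers of d = -A^2 - A^-2: d^2 = A^4 + 2 + A^-4; d^3 = -A^6 - 3*A^2 - 3*A^-2 - A^-6; d^4 = A^8 + 4*A^4 + 6 + 4*A^-4 + A^-8; d^5 = -A^10 - 5*A^6 - 10*A^2 - 10*A^-2 - 5*A^-6 - A^-10.
  A^8 * (d^3) = -A^14 - 3*A^10 - 3*A^6 - A^2
  A^6 * (8*d^2) = 8*A^10 + 16*A^6 + 8*A^2
  A^4 * (26*d + 2*d^3) = -2*A^10 - 32*A^6 - 32*A^2 - 2*A^-2
  A^2 * (35 + 21*d^2) = 21*A^6 + 77*A^2 + 21*A^-2
  A^0 * (63*d + 7*d^3) = -7*A^6 - 84*A^2 - 84*A^-2 - 7*A^-6
  A^-2 * (55*d^2 + d^4) = A^6 + 59*A^2 + 116*A^-2 + 59*A^-6 + A^-10
  A^-4 * (28*d^3) = -28*A^2 - 84*A^-2 - 84*A^-6 - 28*A^-10
  A^-6 * (8*d^4) = 8*A^2 + 32*A^-2 + 48*A^-6 + 32*A^-10 + 8*A^-14
  A^-8 * (d^5) = -A^2 - 5*A^-2 - 10*A^-6 - 10*A^-10 - 5*A^-14 - A^-18
Summing the groups: <K> = -A^14 + 3*A^10 - 4*A^6 + 6*A^2 - 6*A^-2 + 6*A^-6 - 5*A^-10 + 3*A^-14 - A^-18
Normalise by the writhe: (-A^3)^(-w) = (-A^3)^(-2) = A^-6, so f(A) = A^-6 * <K> = -A^8 + 3*A^4 - 4 + 6*A^-4 - 6*A^-8 + 6*A^-12 - 5*A^-16 + 3*A^-20 - A^-24.
Substitute A = t^(-1/4), i.e. A^e → t^(-e/4): V(t) = -t^6 + 3*t^5 - 5*t^4 + 6*t^3 - 6*t^2 + 6*t - 4 + 3*t^-1 - t^-2

Answer: -t^6 + 3*t^5 - 5*t^4 + 6*t^3 - 6*t^2 + 6*t - 4 + 3*t^-1 - t^-2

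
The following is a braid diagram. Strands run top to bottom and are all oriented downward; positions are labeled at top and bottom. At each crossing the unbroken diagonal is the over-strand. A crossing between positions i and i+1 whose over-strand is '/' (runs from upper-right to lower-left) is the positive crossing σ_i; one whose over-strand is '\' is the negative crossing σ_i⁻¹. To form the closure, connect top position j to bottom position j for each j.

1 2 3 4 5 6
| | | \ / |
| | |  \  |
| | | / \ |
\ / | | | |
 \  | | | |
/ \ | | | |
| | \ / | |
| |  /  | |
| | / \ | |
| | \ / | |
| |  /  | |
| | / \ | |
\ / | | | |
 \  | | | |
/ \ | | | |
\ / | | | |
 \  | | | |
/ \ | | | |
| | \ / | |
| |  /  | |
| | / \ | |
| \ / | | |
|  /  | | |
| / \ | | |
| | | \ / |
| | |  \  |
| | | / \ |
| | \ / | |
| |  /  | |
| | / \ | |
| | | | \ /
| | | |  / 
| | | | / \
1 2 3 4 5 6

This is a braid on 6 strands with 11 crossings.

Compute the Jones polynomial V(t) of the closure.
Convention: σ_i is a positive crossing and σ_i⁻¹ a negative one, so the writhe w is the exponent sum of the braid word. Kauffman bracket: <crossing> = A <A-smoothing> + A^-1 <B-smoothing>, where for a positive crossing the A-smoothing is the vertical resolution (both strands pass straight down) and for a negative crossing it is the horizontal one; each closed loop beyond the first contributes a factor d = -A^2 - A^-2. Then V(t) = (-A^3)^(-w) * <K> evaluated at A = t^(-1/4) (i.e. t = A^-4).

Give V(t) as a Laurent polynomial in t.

t^4 - 2*t^3 + 3*t^2 - 5*t + 6 - 5*t^-1 + 5*t^-2 - 3*t^-3 + 2*t^-4 - t^-5

Derivation:
Reading the diagram top to bottom ('/'-over between positions i,i+1 = s_i, '\'-over = s_i^-1): braid word = s4^-1 s1^-1 s3 s3 s1^-1 s1^-1 s3 s2 s4^-1 s3 s5.
The presented braid s4^-1 s1^-1 s3 s3 s1^-1 s1^-1 s3 s2 s4^-1 s3 s5 on 6 strands reduces by inverse Markov moves (closure unchanged at each step):
  Destabilize: the word has the form β·s5 where s5 occurs only as the final letter (β ∈ B_5); drop it and the last strand → 5 strands.
Reduced to β = s4^-1 s1^-1 s3 s3 s1^-1 s1^-1 s3 s2 s4^-1 s3 on 5 strands, 10 crossings.
Compute on β:
Braid: s4^-1 s1^-1 s3 s3 s1^-1 s1^-1 s3 s2 s4^-1 s3 on 5 strands, 10 crossings.
Writhe w = (#positive) - (#negative) = 5 - 5 = 0.
Enumerate smoothing states for the bracket polynomial. There are 2^10 = 1024 states.
For each crossing: s=0 is the vertical smoothing, s=1 horizontal. Crossing k contributes A^(sign_k * (1 - 2*s_k)); loop factor d = -A^2 - A^-2.
Tabulate the states by total A-exponent and number of loops L (A-exp: L × count):
  A^10: L=6 ×1
  A^8: L=5 ×10
  A^6: L=4 ×41, L=6 ×4
  A^4: L=3 ×83, L=5 ×36, L=7 ×1
  A^2: L=2 ×84, L=4 ×107, L=6 ×19
  A^0: L=1 ×33, L=3 ×143, L=5 ×70, L=7 ×6
  A^-2: L=2 ×68, L=4 ×116, L=6 ×25, L=8 ×1
  A^-4: L=3 ×64, L=5 ×52, L=7 ×4
  A^-6: L=4 ×33, L=6 ×12
  A^-8: L=5 ×9, L=7 ×1
  A^-10: L=6 ×1
Each group contributes A^e * Σ count * d^(L-1):
Powers of d = -A^2 - A^-2: d^2 = A^4 + 2 + A^-4; d^3 = -A^6 - 3*A^2 - 3*A^-2 - A^-6; d^4 = A^8 + 4*A^4 + 6 + 4*A^-4 + A^-8; d^5 = -A^10 - 5*A^6 - 10*A^2 - 10*A^-2 - 5*A^-6 - A^-10; d^6 = A^12 + 6*A^8 + 15*A^4 + 20 + 15*A^-4 + 6*A^-8 + A^-12; d^7 = -A^14 - 7*A^10 - 21*A^6 - 35*A^2 - 35*A^-2 - 21*A^-6 - 7*A^-10 - A^-14.
  A^10 * (d^5) = -A^20 - 5*A^16 - 10*A^12 - 10*A^8 - 5*A^4 - 1
  A^8 * (10*d^4) = 10*A^16 + 40*A^12 + 60*A^8 + 40*A^4 + 10
  A^6 * (41*d^3 + 4*d^5) = -4*A^16 - 61*A^12 - 163*A^8 - 163*A^4 - 61 - 4*A^-4
  A^4 * (83*d^2 + 36*d^4 + d^6) = A^16 + 42*A^12 + 242*A^8 + 402*A^4 + 242 + 42*A^-4 + A^-8
  A^2 * (84*d + 107*d^3 + 19*d^5) = -19*A^12 - 202*A^8 - 595*A^4 - 595 - 202*A^-4 - 19*A^-8
  A^0 * (33 + 143*d^2 + 70*d^4 + 6*d^6) = 6*A^12 + 106*A^8 + 513*A^4 + 859 + 513*A^-4 + 106*A^-8 + 6*A^-12
  A^-2 * (68*d + 116*d^3 + 25*d^5 + d^7) = -A^12 - 32*A^8 - 262*A^4 - 701 - 701*A^-4 - 262*A^-8 - 32*A^-12 - A^-16
  A^-4 * (64*d^2 + 52*d^4 + 4*d^6) = 4*A^8 + 76*A^4 + 332 + 520*A^-4 + 332*A^-8 + 76*A^-12 + 4*A^-16
  A^-6 * (33*d^3 + 12*d^5) = -12*A^4 - 93 - 219*A^-4 - 219*A^-8 - 93*A^-12 - 12*A^-16
  A^-8 * (9*d^4 + d^6) = A^4 + 15 + 51*A^-4 + 74*A^-8 + 51*A^-12 + 15*A^-16 + A^-20
  A^-10 * (d^5) = -1 - 5*A^-4 - 10*A^-8 - 10*A^-12 - 5*A^-16 - A^-20
Summing the groups: <K> = -A^20 + 2*A^16 - 3*A^12 + 5*A^8 - 5*A^4 + 6 - 5*A^-4 + 3*A^-8 - 2*A^-12 + A^-16
Normalise by the writhe: (-A^3)^(-w) = (-A^3)^(0) = 1, so f(A) = 1 * <K> = -A^20 + 2*A^16 - 3*A^12 + 5*A^8 - 5*A^4 + 6 - 5*A^-4 + 3*A^-8 - 2*A^-12 + A^-16.
Substitute A = t^(-1/4), i.e. A^e → t^(-e/4): V(t) = t^4 - 2*t^3 + 3*t^2 - 5*t + 6 - 5*t^-1 + 5*t^-2 - 3*t^-3 + 2*t^-4 - t^-5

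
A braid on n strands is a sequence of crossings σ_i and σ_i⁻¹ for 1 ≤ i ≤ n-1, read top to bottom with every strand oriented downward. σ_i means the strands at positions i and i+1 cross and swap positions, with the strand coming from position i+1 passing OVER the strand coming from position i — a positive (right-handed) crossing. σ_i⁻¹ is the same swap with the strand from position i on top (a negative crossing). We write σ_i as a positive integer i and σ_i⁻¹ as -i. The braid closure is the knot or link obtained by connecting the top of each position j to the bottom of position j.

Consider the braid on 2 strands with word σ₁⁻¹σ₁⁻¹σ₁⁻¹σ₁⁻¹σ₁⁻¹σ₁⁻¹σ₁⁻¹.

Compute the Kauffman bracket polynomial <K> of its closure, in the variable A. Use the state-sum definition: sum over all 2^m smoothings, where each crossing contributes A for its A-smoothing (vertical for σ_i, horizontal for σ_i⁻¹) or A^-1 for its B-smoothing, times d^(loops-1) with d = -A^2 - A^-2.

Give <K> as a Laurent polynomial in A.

A^19 - A^15 + A^11 - A^7 + A^3 - A^-1 - A^-9

Derivation:
Braid: s1^-1 s1^-1 s1^-1 s1^-1 s1^-1 s1^-1 s1^-1 on 2 strands, 7 crossings.
Writhe w = (#positive) - (#negative) = 0 - 7 = -7.
Computing the Kauffman bracket via state sum. There are 2^7 = 128 states.
Each crossing splits two ways (0=vertical, 1=horizontal). The state's weight is A^(#A-smoothings - #B-smoothings) * d^(loops - 1).
Tabulate the states by total A-exponent and number of loops L (A-exp: L × count):
  A^7: L=7 ×1
  A^5: L=6 ×7
  A^3: L=5 ×21
  A^1: L=4 ×35
  A^-1: L=3 ×35
  A^-3: L=2 ×21
  A^-5: L=1 ×7
  A^-7: L=2 ×1
Each group contributes A^e * Σ count * d^(L-1):
Powers of d = -A^2 - A^-2: d^2 = A^4 + 2 + A^-4; d^3 = -A^6 - 3*A^2 - 3*A^-2 - A^-6; d^4 = A^8 + 4*A^4 + 6 + 4*A^-4 + A^-8; d^5 = -A^10 - 5*A^6 - 10*A^2 - 10*A^-2 - 5*A^-6 - A^-10; d^6 = A^12 + 6*A^8 + 15*A^4 + 20 + 15*A^-4 + 6*A^-8 + A^-12.
  A^7 * (d^6) = A^19 + 6*A^15 + 15*A^11 + 20*A^7 + 15*A^3 + 6*A^-1 + A^-5
  A^5 * (7*d^5) = -7*A^15 - 35*A^11 - 70*A^7 - 70*A^3 - 35*A^-1 - 7*A^-5
  A^3 * (21*d^4) = 21*A^11 + 84*A^7 + 126*A^3 + 84*A^-1 + 21*A^-5
  A^1 * (35*d^3) = -35*A^7 - 105*A^3 - 105*A^-1 - 35*A^-5
  A^-1 * (35*d^2) = 35*A^3 + 70*A^-1 + 35*A^-5
  A^-3 * (21*d) = -21*A^-1 - 21*A^-5
  A^-5 * (7) = 7*A^-5
  A^-7 * (d) = -A^-5 - A^-9
Summing the groups: <K> = A^19 - A^15 + A^11 - A^7 + A^3 - A^-1 - A^-9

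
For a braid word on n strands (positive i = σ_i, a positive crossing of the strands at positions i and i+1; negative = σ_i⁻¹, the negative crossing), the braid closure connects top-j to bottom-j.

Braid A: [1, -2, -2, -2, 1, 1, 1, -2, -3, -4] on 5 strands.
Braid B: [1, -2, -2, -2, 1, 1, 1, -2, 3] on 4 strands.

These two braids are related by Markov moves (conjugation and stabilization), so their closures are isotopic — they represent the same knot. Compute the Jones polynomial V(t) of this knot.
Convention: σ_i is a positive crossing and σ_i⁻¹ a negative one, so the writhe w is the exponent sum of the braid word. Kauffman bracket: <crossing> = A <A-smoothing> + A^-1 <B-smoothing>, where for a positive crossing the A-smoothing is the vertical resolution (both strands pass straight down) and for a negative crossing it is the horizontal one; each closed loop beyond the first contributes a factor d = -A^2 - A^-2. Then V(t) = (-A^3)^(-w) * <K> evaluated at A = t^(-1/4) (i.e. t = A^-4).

Markov-equivalent braids have isotopic closures, hence identical knot invariants. Strip the Markov moves from each word to reach a common short braid β, then compute V(t) once on β.
Braid A: s1 s2^-1 s2^-1 s2^-1 s1 s1 s1 s2^-1 s3^-1 s4^-1 on 5 strands reduces by inverse Markov moves (closure unchanged at each step):
  Destabilize: the word has the form β·s4^-1 where s4^-1 occurs only as the final letter (β ∈ B_4); drop it and the last strand → 4 strands.
  Destabilize: the word has the form β·s3^-1 where s3^-1 occurs only as the final letter (β ∈ B_3); drop it and the last strand → 3 strands.
Reduced to β = s1 s2^-1 s2^-1 s2^-1 s1 s1 s1 s2^-1 on 3 strands, 8 crossings.
Braid B: s1 s2^-1 s2^-1 s2^-1 s1 s1 s1 s2^-1 s3 on 4 strands reduces by inverse Markov moves (closure unchanged at each step):
  Destabilize: the word has the form β·s3 where s3 occurs only as the final letter (β ∈ B_3); drop it and the last strand → 3 strands.
Reduced to β = s1 s2^-1 s2^-1 s2^-1 s1 s1 s1 s2^-1 on 3 strands, 8 crossings.
Both give the same β = s1 s2^-1 s2^-1 s2^-1 s1 s1 s1 s2^-1 on 3 strands, so one state sum suffices:
Braid: s1 s2^-1 s2^-1 s2^-1 s1 s1 s1 s2^-1 on 3 strands, 8 crossings.
Writhe w = (#positive) - (#negative) = 4 - 4 = 0.
Computing the Kauffman bracket via state sum. There are 2^8 = 256 states.
Each crossing splits two ways (0=vertical, 1=horizontal). The state's weight is A^(#A-smoothings - #B-smoothings) * d^(loops - 1).
Tabulate the states by total A-exponent and number of loops L (A-exp: L × count):
  A^8: L=5 ×1
  A^6: L=4 ×8
  A^4: L=3 ×25, L=5 ×3
  A^2: L=2 ×37, L=4 ×18, L=6 ×1
  A^0: L=1 ×25, L=3 ×37, L=5 ×8
  A^-2: L=2 ×37, L=4 ×18, L=6 ×1
  A^-4: L=3 ×25, L=5 ×3
  A^-6: L=4 ×8
  A^-8: L=5 ×1
Each group contributes A^e * Σ count * d^(L-1):
Powers of d = -A^2 - A^-2: d^2 = A^4 + 2 + A^-4; d^3 = -A^6 - 3*A^2 - 3*A^-2 - A^-6; d^4 = A^8 + 4*A^4 + 6 + 4*A^-4 + A^-8; d^5 = -A^10 - 5*A^6 - 10*A^2 - 10*A^-2 - 5*A^-6 - A^-10.
  A^8 * (d^4) = A^16 + 4*A^12 + 6*A^8 + 4*A^4 + 1
  A^6 * (8*d^3) = -8*A^12 - 24*A^8 - 24*A^4 - 8
  A^4 * (25*d^2 + 3*d^4) = 3*A^12 + 37*A^8 + 68*A^4 + 37 + 3*A^-4
  A^2 * (37*d + 18*d^3 + d^5) = -A^12 - 23*A^8 - 101*A^4 - 101 - 23*A^-4 - A^-8
  A^0 * (25 + 37*d^2 + 8*d^4) = 8*A^8 + 69*A^4 + 147 + 69*A^-4 + 8*A^-8
  A^-2 * (37*d + 18*d^3 + d^5) = -A^8 - 23*A^4 - 101 - 101*A^-4 - 23*A^-8 - A^-12
  A^-4 * (25*d^2 + 3*d^4) = 3*A^4 + 37 + 68*A^-4 + 37*A^-8 + 3*A^-12
  A^-6 * (8*d^3) = -8 - 24*A^-4 - 24*A^-8 - 8*A^-12
  A^-8 * (d^4) = 1 + 4*A^-4 + 6*A^-8 + 4*A^-12 + A^-16
Summing the groups: <K> = A^16 - 2*A^12 + 3*A^8 - 4*A^4 + 5 - 4*A^-4 + 3*A^-8 - 2*A^-12 + A^-16
Normalise by the writhe: (-A^3)^(-w) = (-A^3)^(0) = 1, so f(A) = 1 * <K> = A^16 - 2*A^12 + 3*A^8 - 4*A^4 + 5 - 4*A^-4 + 3*A^-8 - 2*A^-12 + A^-16.
Substitute A = t^(-1/4), i.e. A^e → t^(-e/4): V(t) = t^4 - 2*t^3 + 3*t^2 - 4*t + 5 - 4*t^-1 + 3*t^-2 - 2*t^-3 + t^-4

Answer: t^4 - 2*t^3 + 3*t^2 - 4*t + 5 - 4*t^-1 + 3*t^-2 - 2*t^-3 + t^-4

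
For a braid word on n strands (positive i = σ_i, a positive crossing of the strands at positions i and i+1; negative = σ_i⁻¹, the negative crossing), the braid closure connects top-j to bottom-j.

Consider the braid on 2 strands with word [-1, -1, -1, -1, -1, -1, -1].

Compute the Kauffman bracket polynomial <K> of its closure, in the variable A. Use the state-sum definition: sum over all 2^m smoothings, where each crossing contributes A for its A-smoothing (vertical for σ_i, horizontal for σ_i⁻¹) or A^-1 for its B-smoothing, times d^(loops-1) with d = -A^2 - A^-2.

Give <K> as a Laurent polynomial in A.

Braid: s1^-1 s1^-1 s1^-1 s1^-1 s1^-1 s1^-1 s1^-1 on 2 strands, 7 crossings.
Writhe w = (#positive) - (#negative) = 0 - 7 = -7.
State-sum expansion of <K>. There are 2^7 = 128 states.
Smooth each crossing (0=||, 1=⌣⌢); contribution A^(Σ sign_k(1-2s_k)) * d^(L-1).
Tabulate the states by total A-exponent and number of loops L (A-exp: L × count):
  A^7: L=7 ×1
  A^5: L=6 ×7
  A^3: L=5 ×21
  A^1: L=4 ×35
  A^-1: L=3 ×35
  A^-3: L=2 ×21
  A^-5: L=1 ×7
  A^-7: L=2 ×1
Each group contributes A^e * Σ count * d^(L-1):
Powers of d = -A^2 - A^-2: d^2 = A^4 + 2 + A^-4; d^3 = -A^6 - 3*A^2 - 3*A^-2 - A^-6; d^4 = A^8 + 4*A^4 + 6 + 4*A^-4 + A^-8; d^5 = -A^10 - 5*A^6 - 10*A^2 - 10*A^-2 - 5*A^-6 - A^-10; d^6 = A^12 + 6*A^8 + 15*A^4 + 20 + 15*A^-4 + 6*A^-8 + A^-12.
  A^7 * (d^6) = A^19 + 6*A^15 + 15*A^11 + 20*A^7 + 15*A^3 + 6*A^-1 + A^-5
  A^5 * (7*d^5) = -7*A^15 - 35*A^11 - 70*A^7 - 70*A^3 - 35*A^-1 - 7*A^-5
  A^3 * (21*d^4) = 21*A^11 + 84*A^7 + 126*A^3 + 84*A^-1 + 21*A^-5
  A^1 * (35*d^3) = -35*A^7 - 105*A^3 - 105*A^-1 - 35*A^-5
  A^-1 * (35*d^2) = 35*A^3 + 70*A^-1 + 35*A^-5
  A^-3 * (21*d) = -21*A^-1 - 21*A^-5
  A^-5 * (7) = 7*A^-5
  A^-7 * (d) = -A^-5 - A^-9
Summing the groups: <K> = A^19 - A^15 + A^11 - A^7 + A^3 - A^-1 - A^-9

Answer: A^19 - A^15 + A^11 - A^7 + A^3 - A^-1 - A^-9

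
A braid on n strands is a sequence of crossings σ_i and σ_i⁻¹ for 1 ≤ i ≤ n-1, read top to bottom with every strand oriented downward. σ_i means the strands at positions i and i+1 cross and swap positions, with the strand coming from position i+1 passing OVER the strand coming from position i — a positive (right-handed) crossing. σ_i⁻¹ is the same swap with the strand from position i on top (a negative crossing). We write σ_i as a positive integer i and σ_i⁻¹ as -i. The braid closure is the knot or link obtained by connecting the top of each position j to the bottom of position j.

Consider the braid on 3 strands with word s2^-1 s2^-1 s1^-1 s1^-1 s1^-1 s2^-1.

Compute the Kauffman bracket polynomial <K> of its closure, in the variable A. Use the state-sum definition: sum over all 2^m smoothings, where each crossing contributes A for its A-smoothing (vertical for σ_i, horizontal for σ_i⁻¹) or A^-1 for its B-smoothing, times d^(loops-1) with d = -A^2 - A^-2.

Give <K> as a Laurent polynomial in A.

A^14 - 2*A^10 + A^6 - 2*A^2 + 2*A^-2 + A^-10

Derivation:
Braid: s2^-1 s2^-1 s1^-1 s1^-1 s1^-1 s2^-1 on 3 strands, 6 crossings.
Writhe w = (#positive) - (#negative) = 0 - 6 = -6.
State-sum expansion of <K>. There are 2^6 = 64 states.
Each crossing splits two ways (0=vertical, 1=horizontal). The state's weight is A^(#A-smoothings - #B-smoothings) * d^(loops - 1).
Tabulate the states by total A-exponent and number of loops L (A-exp: L × count):
  A^6: L=5 ×1
  A^4: L=4 ×6
  A^2: L=3 ×15
  A^0: L=2 ×18, L=4 ×2
  A^-2: L=1 ×9, L=3 ×6
  A^-4: L=2 ×6
  A^-6: L=3 ×1
Each group contributes A^e * Σ count * d^(L-1):
Powers of d = -A^2 - A^-2: d^2 = A^4 + 2 + A^-4; d^3 = -A^6 - 3*A^2 - 3*A^-2 - A^-6; d^4 = A^8 + 4*A^4 + 6 + 4*A^-4 + A^-8.
  A^6 * (d^4) = A^14 + 4*A^10 + 6*A^6 + 4*A^2 + A^-2
  A^4 * (6*d^3) = -6*A^10 - 18*A^6 - 18*A^2 - 6*A^-2
  A^2 * (15*d^2) = 15*A^6 + 30*A^2 + 15*A^-2
  A^0 * (18*d + 2*d^3) = -2*A^6 - 24*A^2 - 24*A^-2 - 2*A^-6
  A^-2 * (9 + 6*d^2) = 6*A^2 + 21*A^-2 + 6*A^-6
  A^-4 * (6*d) = -6*A^-2 - 6*A^-6
  A^-6 * (d^2) = A^-2 + 2*A^-6 + A^-10
Summing the groups: <K> = A^14 - 2*A^10 + A^6 - 2*A^2 + 2*A^-2 + A^-10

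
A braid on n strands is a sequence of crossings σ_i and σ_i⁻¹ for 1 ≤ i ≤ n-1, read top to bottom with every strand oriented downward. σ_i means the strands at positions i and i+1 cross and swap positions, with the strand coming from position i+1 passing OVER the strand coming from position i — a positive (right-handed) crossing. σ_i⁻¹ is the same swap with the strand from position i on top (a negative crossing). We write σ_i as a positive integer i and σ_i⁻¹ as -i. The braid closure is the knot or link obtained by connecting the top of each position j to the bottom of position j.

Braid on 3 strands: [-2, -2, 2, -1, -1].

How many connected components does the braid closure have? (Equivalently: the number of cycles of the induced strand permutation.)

Track the strand permutation on 3 strands, starting from identity.
  step 1: s2^-1 swaps positions 2,3 -> [1 3 2]
  step 2: s2^-1 swaps positions 2,3 -> [1 2 3]
  step 3: s2 swaps positions 2,3 -> [1 3 2]
  step 4: s1^-1 swaps positions 1,2 -> [3 1 2]
  step 5: s1^-1 swaps positions 1,2 -> [1 3 2]
Final permutation (position -> original strand): [1 3 2]
Closure components = cycle count of this permutation = 2.

Answer: 2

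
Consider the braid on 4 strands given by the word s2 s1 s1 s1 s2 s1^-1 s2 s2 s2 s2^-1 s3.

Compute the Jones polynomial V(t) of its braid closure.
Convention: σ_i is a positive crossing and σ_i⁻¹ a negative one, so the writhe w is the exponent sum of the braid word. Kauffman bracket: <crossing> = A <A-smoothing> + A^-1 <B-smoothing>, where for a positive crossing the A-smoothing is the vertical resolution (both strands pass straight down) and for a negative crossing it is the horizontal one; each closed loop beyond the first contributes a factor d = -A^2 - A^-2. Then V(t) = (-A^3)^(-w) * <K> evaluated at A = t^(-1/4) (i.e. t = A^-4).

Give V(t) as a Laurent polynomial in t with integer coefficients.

The presented braid s2 s1 s1 s1 s2 s1^-1 s2 s2 s2 s2^-1 s3 on 4 strands reduces by inverse Markov moves (closure unchanged at each step):
  Destabilize: the word has the form β·s3 where s3 occurs only as the final letter (β ∈ B_3); drop it and the last strand → 3 strands.
  Deconjugate: the word is γ·β·γ⁻¹ with γ = s2 (prefix) and γ⁻¹ = s2^-1 (suffix); strip both.
Reduced to β = s1 s1 s1 s2 s1^-1 s2 s2 s2 on 3 strands, 8 crossings.
Compute on β:
Braid: s1 s1 s1 s2 s1^-1 s2 s2 s2 on 3 strands, 8 crossings.
Writhe w = (#positive) - (#negative) = 7 - 1 = 6.
Computing the Kauffman bracket via state sum. There are 2^8 = 256 states.
Each crossing splits two ways (0=vertical, 1=horizontal). The state's weight is A^(#A-smoothings - #B-smoothings) * d^(loops - 1).
Tabulate the states by total A-exponent and number of loops L (A-exp: L × count):
  A^8: L=2 ×1
  A^6: L=1 ×4, L=3 ×4
  A^4: L=2 ×25, L=4 ×3
  A^2: L=1 ×21, L=3 ×34, L=5 ×1
  A^0: L=2 ×48, L=4 ×22
  A^-2: L=3 ×49, L=5 ×7
  A^-4: L=4 ×27, L=6 ×1
  A^-6: L=5 ×8
  A^-8: L=6 ×1
Each group contributes A^e * Σ count * d^(L-1):
Powers of d = -A^2 - A^-2: d^2 = A^4 + 2 + A^-4; d^3 = -A^6 - 3*A^2 - 3*A^-2 - A^-6; d^4 = A^8 + 4*A^4 + 6 + 4*A^-4 + A^-8; d^5 = -A^10 - 5*A^6 - 10*A^2 - 10*A^-2 - 5*A^-6 - A^-10.
  A^8 * (d) = -A^10 - A^6
  A^6 * (4 + 4*d^2) = 4*A^10 + 12*A^6 + 4*A^2
  A^4 * (25*d + 3*d^3) = -3*A^10 - 34*A^6 - 34*A^2 - 3*A^-2
  A^2 * (21 + 34*d^2 + d^4) = A^10 + 38*A^6 + 95*A^2 + 38*A^-2 + A^-6
  A^0 * (48*d + 22*d^3) = -22*A^6 - 114*A^2 - 114*A^-2 - 22*A^-6
  A^-2 * (49*d^2 + 7*d^4) = 7*A^6 + 77*A^2 + 140*A^-2 + 77*A^-6 + 7*A^-10
  A^-4 * (27*d^3 + d^5) = -A^6 - 32*A^2 - 91*A^-2 - 91*A^-6 - 32*A^-10 - A^-14
  A^-6 * (8*d^4) = 8*A^2 + 32*A^-2 + 48*A^-6 + 32*A^-10 + 8*A^-14
  A^-8 * (d^5) = -A^2 - 5*A^-2 - 10*A^-6 - 10*A^-10 - 5*A^-14 - A^-18
Summing the groups: <K> = A^10 - A^6 + 3*A^2 - 3*A^-2 + 3*A^-6 - 3*A^-10 + 2*A^-14 - A^-18
Normalise by the writhe: (-A^3)^(-w) = (-A^3)^(-6) = A^-18, so f(A) = A^-18 * <K> = A^-8 - A^-12 + 3*A^-16 - 3*A^-20 + 3*A^-24 - 3*A^-28 + 2*A^-32 - A^-36.
Substitute A = t^(-1/4), i.e. A^e → t^(-e/4): V(t) = -t^9 + 2*t^8 - 3*t^7 + 3*t^6 - 3*t^5 + 3*t^4 - t^3 + t^2

Answer: -t^9 + 2*t^8 - 3*t^7 + 3*t^6 - 3*t^5 + 3*t^4 - t^3 + t^2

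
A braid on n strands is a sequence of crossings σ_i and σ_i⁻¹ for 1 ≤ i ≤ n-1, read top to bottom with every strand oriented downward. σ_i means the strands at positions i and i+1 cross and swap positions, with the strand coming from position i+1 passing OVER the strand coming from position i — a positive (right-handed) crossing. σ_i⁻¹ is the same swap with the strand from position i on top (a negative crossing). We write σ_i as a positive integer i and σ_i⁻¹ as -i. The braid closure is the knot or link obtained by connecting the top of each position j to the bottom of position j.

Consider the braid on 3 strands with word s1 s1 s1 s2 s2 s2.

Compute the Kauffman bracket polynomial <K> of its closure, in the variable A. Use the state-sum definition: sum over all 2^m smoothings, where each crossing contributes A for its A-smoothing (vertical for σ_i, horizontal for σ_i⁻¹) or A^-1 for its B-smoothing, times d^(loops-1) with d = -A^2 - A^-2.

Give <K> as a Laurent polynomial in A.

A^10 + 2*A^2 - 2*A^-2 + A^-6 - 2*A^-10 + A^-14

Derivation:
Braid: s1 s1 s1 s2 s2 s2 on 3 strands, 6 crossings.
Writhe w = (#positive) - (#negative) = 6 - 0 = 6.
Enumerate smoothing states for the bracket polynomial. There are 2^6 = 64 states.
For each crossing: s=0 is the vertical smoothing, s=1 horizontal. Crossing k contributes A^(sign_k * (1 - 2*s_k)); loop factor d = -A^2 - A^-2.
Tabulate the states by total A-exponent and number of loops L (A-exp: L × count):
  A^6: L=3 ×1
  A^4: L=2 ×6
  A^2: L=1 ×9, L=3 ×6
  A^0: L=2 ×18, L=4 ×2
  A^-2: L=3 ×15
  A^-4: L=4 ×6
  A^-6: L=5 ×1
Each group contributes A^e * Σ count * d^(L-1):
Powers of d = -A^2 - A^-2: d^2 = A^4 + 2 + A^-4; d^3 = -A^6 - 3*A^2 - 3*A^-2 - A^-6; d^4 = A^8 + 4*A^4 + 6 + 4*A^-4 + A^-8.
  A^6 * (d^2) = A^10 + 2*A^6 + A^2
  A^4 * (6*d) = -6*A^6 - 6*A^2
  A^2 * (9 + 6*d^2) = 6*A^6 + 21*A^2 + 6*A^-2
  A^0 * (18*d + 2*d^3) = -2*A^6 - 24*A^2 - 24*A^-2 - 2*A^-6
  A^-2 * (15*d^2) = 15*A^2 + 30*A^-2 + 15*A^-6
  A^-4 * (6*d^3) = -6*A^2 - 18*A^-2 - 18*A^-6 - 6*A^-10
  A^-6 * (d^4) = A^2 + 4*A^-2 + 6*A^-6 + 4*A^-10 + A^-14
Summing the groups: <K> = A^10 + 2*A^2 - 2*A^-2 + A^-6 - 2*A^-10 + A^-14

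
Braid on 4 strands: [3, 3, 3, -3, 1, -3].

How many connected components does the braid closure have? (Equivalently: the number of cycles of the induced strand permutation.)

2

Derivation:
Track the strand permutation on 4 strands, starting from identity.
  step 1: s3 swaps positions 3,4 -> [1 2 4 3]
  step 2: s3 swaps positions 3,4 -> [1 2 3 4]
  step 3: s3 swaps positions 3,4 -> [1 2 4 3]
  step 4: s3^-1 swaps positions 3,4 -> [1 2 3 4]
  step 5: s1 swaps positions 1,2 -> [2 1 3 4]
  step 6: s3^-1 swaps positions 3,4 -> [2 1 4 3]
Final permutation (position -> original strand): [2 1 4 3]
Closure components = cycle count of this permutation = 2.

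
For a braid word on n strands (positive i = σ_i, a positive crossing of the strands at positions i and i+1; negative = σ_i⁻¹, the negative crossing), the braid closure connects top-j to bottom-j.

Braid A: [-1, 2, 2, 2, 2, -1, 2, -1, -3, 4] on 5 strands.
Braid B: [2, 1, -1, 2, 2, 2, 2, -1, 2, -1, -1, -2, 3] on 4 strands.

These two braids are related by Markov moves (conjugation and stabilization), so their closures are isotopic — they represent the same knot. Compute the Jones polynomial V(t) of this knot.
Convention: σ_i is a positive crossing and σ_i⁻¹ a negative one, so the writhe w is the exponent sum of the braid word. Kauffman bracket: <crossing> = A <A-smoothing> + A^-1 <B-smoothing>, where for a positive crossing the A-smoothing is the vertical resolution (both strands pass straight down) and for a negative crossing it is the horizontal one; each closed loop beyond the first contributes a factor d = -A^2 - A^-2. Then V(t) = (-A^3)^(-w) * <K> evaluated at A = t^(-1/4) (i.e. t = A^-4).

Markov-equivalent braids have isotopic closures, hence identical knot invariants. Strip the Markov moves from each word to reach a common short braid β, then compute V(t) once on β.
Braid A: s1^-1 s2 s2 s2 s2 s1^-1 s2 s1^-1 s3^-1 s4 on 5 strands reduces by inverse Markov moves (closure unchanged at each step):
  Destabilize: the word has the form β·s4 where s4 occurs only as the final letter (β ∈ B_4); drop it and the last strand → 4 strands.
  Destabilize: the word has the form β·s3^-1 where s3^-1 occurs only as the final letter (β ∈ B_3); drop it and the last strand → 3 strands.
Reduced to β = s1^-1 s2 s2 s2 s2 s1^-1 s2 s1^-1 on 3 strands, 8 crossings.
Braid B: s2 s1 s1^-1 s2 s2 s2 s2 s1^-1 s2 s1^-1 s1^-1 s2^-1 s3 on 4 strands reduces by inverse Markov moves (closure unchanged at each step):
  Destabilize: the word has the form β·s3 where s3 occurs only as the final letter (β ∈ B_3); drop it and the last strand → 3 strands.
  Deconjugate: the word is γ·β·γ⁻¹ with γ = s2 s1 (prefix) and γ⁻¹ = s1^-1 s2^-1 (suffix); strip both.
Reduced to β = s1^-1 s2 s2 s2 s2 s1^-1 s2 s1^-1 on 3 strands, 8 crossings.
Both give the same β = s1^-1 s2 s2 s2 s2 s1^-1 s2 s1^-1 on 3 strands, so one state sum suffices:
Braid: s1^-1 s2 s2 s2 s2 s1^-1 s2 s1^-1 on 3 strands, 8 crossings.
Writhe w = (#positive) - (#negative) = 5 - 3 = 2.
State-sum expansion of <K>. There are 2^8 = 256 states.
Each crossing splits two ways (0=vertical, 1=horizontal). The state's weight is A^(#A-smoothings - #B-smoothings) * d^(loops - 1).
Tabulate the states by total A-exponent and number of loops L (A-exp: L × count):
  A^8: L=4 ×1
  A^6: L=3 ×8
  A^4: L=2 ×22, L=4 ×6
  A^2: L=1 ×23, L=3 ×29, L=5 ×4
  A^0: L=2 ×47, L=4 ×22, L=6 ×1
  A^-2: L=3 ×48, L=5 ×8
  A^-4: L=4 ×27, L=6 ×1
  A^-6: L=5 ×8
  A^-8: L=6 ×1
Each group contributes A^e * Σ count * d^(L-1):
Powers of d = -A^2 - A^-2: d^2 = A^4 + 2 + A^-4; d^3 = -A^6 - 3*A^2 - 3*A^-2 - A^-6; d^4 = A^8 + 4*A^4 + 6 + 4*A^-4 + A^-8; d^5 = -A^10 - 5*A^6 - 10*A^2 - 10*A^-2 - 5*A^-6 - A^-10.
  A^8 * (d^3) = -A^14 - 3*A^10 - 3*A^6 - A^2
  A^6 * (8*d^2) = 8*A^10 + 16*A^6 + 8*A^2
  A^4 * (22*d + 6*d^3) = -6*A^10 - 40*A^6 - 40*A^2 - 6*A^-2
  A^2 * (23 + 29*d^2 + 4*d^4) = 4*A^10 + 45*A^6 + 105*A^2 + 45*A^-2 + 4*A^-6
  A^0 * (47*d + 22*d^3 + d^5) = -A^10 - 27*A^6 - 123*A^2 - 123*A^-2 - 27*A^-6 - A^-10
  A^-2 * (48*d^2 + 8*d^4) = 8*A^6 + 80*A^2 + 144*A^-2 + 80*A^-6 + 8*A^-10
  A^-4 * (27*d^3 + d^5) = -A^6 - 32*A^2 - 91*A^-2 - 91*A^-6 - 32*A^-10 - A^-14
  A^-6 * (8*d^4) = 8*A^2 + 32*A^-2 + 48*A^-6 + 32*A^-10 + 8*A^-14
  A^-8 * (d^5) = -A^2 - 5*A^-2 - 10*A^-6 - 10*A^-10 - 5*A^-14 - A^-18
Summing the groups: <K> = -A^14 + 2*A^10 - 2*A^6 + 4*A^2 - 4*A^-2 + 4*A^-6 - 3*A^-10 + 2*A^-14 - A^-18
Normalise by the writhe: (-A^3)^(-w) = (-A^3)^(-2) = A^-6, so f(A) = A^-6 * <K> = -A^8 + 2*A^4 - 2 + 4*A^-4 - 4*A^-8 + 4*A^-12 - 3*A^-16 + 2*A^-20 - A^-24.
Substitute A = t^(-1/4), i.e. A^e → t^(-e/4): V(t) = -t^6 + 2*t^5 - 3*t^4 + 4*t^3 - 4*t^2 + 4*t - 2 + 2*t^-1 - t^-2

Answer: -t^6 + 2*t^5 - 3*t^4 + 4*t^3 - 4*t^2 + 4*t - 2 + 2*t^-1 - t^-2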